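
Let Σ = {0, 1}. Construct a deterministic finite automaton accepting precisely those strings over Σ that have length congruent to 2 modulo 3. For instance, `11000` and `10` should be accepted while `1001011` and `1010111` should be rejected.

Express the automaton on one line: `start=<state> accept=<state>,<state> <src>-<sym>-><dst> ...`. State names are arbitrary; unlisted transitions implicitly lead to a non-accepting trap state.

start=q0 accept=q2 q0-0->q1 q0-1->q1 q1-0->q2 q1-1->q2 q2-0->q0 q2-1->q0

Only the length mod 3 matters, so use a 3-cycle: from any state, every input symbol moves to the next state, wrapping q2 back to q0. Mark q2 accepting.
3 states suffice.
        0   1  
>  q0   q1  q1 
   q1   q2  q2 
 * q2   q0  q0 
(> = start, * = accepting)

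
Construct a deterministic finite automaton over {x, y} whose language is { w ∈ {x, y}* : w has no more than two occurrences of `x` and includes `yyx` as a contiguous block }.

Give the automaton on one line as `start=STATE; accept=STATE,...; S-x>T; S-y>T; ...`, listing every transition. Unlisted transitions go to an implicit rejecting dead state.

Handle the two conditions separately and then intersect. The first has 4 states tracking the count of `x`s, saturating at 3; the second has 4 states tracking whether and how much of `yyx` has been seen. A product state is a pair (one from each), accepting exactly when both do.
15 states suffice.
          x    y  
>  q0     q1   q2 
   q1     q3   q4 
   q2     q1   q5 
   q3     q6   q7 
   q4     q3   q8 
   q5     q9   q5 
   q6     q6  q10 
   q7     q6  q11 
   q8    q12   q8 
 * q9    q12   q9 
   q10    q6  q13 
   q11   q14  q11 
 * q12   q14  q12 
   q13   q14  q13 
   q14   q14  q14 
(> = start, * = accepting)

start=q0; accept=q9,q12; q0-x>q1; q0-y>q2; q1-x>q3; q1-y>q4; q2-x>q1; q2-y>q5; q3-x>q6; q3-y>q7; q4-x>q3; q4-y>q8; q5-x>q9; q5-y>q5; q6-x>q6; q6-y>q10; q7-x>q6; q7-y>q11; q8-x>q12; q8-y>q8; q9-x>q12; q9-y>q9; q10-x>q6; q10-y>q13; q11-x>q14; q11-y>q11; q12-x>q14; q12-y>q12; q13-x>q14; q13-y>q13; q14-x>q14; q14-y>q14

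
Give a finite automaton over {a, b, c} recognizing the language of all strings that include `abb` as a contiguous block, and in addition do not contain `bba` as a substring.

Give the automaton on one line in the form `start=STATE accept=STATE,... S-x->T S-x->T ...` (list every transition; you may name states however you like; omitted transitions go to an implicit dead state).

start=S0 accept=S5,S8,S11 S0-a->S1 S0-b->S2 S0-c->S0 S1-a->S1 S1-b->S3 S1-c->S0 S2-a->S1 S2-b->S4 S2-c->S0 S3-a->S1 S3-b->S5 S3-c->S0 S4-a->S6 S4-b->S4 S4-c->S0 S5-a->S7 S5-b->S5 S5-c->S8 S6-a->S6 S6-b->S9 S6-c->S10 S7-a->S7 S7-b->S7 S7-c->S7 S8-a->S8 S8-b->S11 S8-c->S8 S9-a->S6 S9-b->S7 S9-c->S10 S10-a->S6 S10-b->S10 S10-c->S10 S11-a->S8 S11-b->S5 S11-c->S8

Handle the two conditions separately and then intersect. One (4 states) tracks whether and how much of `abb` has been seen; the other (4 states) tracks partial matches of the forbidden pattern `bba`. Each combined state is a pair, one component from each; accept when both components accept.
With 12 states:
          a    b    c  
>  S0     S1   S2   S0 
   S1     S1   S3   S0 
   S2     S1   S4   S0 
   S3     S1   S5   S0 
   S4     S6   S4   S0 
 * S5     S7   S5   S8 
   S6     S6   S9  S10 
   S7     S7   S7   S7 
 * S8     S8  S11   S8 
   S9     S6   S7  S10 
   S10    S6  S10  S10 
 * S11    S8   S5   S8 
(> = start, * = accepting)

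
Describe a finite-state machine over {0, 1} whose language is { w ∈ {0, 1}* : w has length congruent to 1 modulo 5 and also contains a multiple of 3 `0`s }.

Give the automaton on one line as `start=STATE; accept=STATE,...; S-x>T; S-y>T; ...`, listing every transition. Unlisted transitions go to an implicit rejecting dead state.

start=s0; accept=s2; s0-0>s1; s0-1>s2; s1-0>s3; s1-1>s4; s2-0>s4; s2-1>s5; s3-0>s6; s3-1>s7; s4-0>s7; s4-1>s8; s5-0>s8; s5-1>s6; s6-0>s9; s6-1>s10; s7-0>s10; s7-1>s11; s8-0>s11; s8-1>s9; s9-0>s12; s9-1>s13; s10-0>s13; s10-1>s0; s11-0>s0; s11-1>s12; s12-0>s2; s12-1>s14; s13-0>s14; s13-1>s1; s14-0>s5; s14-1>s3

Run two small machines in parallel and take their product. The first has 5 states tracking the input length modulo 5; the second has 3 states tracking the count of `0`s modulo 3. A product state is a pair (one from each), accepting exactly when both do.
With 15 states:
          0    1  
>  s0     s1   s2 
   s1     s3   s4 
 * s2     s4   s5 
   s3     s6   s7 
   s4     s7   s8 
   s5     s8   s6 
   s6     s9  s10 
   s7    s10  s11 
   s8    s11   s9 
   s9    s12  s13 
   s10   s13   s0 
   s11    s0  s12 
   s12    s2  s14 
   s13   s14   s1 
   s14    s5   s3 
(> = start, * = accepting)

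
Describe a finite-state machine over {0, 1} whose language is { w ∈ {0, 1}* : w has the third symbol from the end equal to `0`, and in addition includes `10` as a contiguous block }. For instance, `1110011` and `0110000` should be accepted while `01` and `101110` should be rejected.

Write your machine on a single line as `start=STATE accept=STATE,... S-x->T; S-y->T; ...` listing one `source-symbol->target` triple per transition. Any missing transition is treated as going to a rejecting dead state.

Handle the two conditions separately and then intersect. One (15 states) tracks the last 3 symbols read; the other (3 states) tracks whether and how much of `10` has been seen. Each combined state is a pair, one component from each; accept when both components accept.
19 states suffice.
          0    1  
>  S0     S1   S2 
   S1     S3   S4 
   S2     S5   S6 
   S3     S7   S8 
   S4     S9  S10 
   S5    S11  S12 
   S6    S13  S14 
   S7     S7   S8 
   S8     S9  S10 
 * S9    S11  S12 
   S10   S13  S14 
   S11   S15  S16 
   S12    S9  S17 
   S13   S11  S12 
   S14   S13  S14 
 * S15   S15  S16 
 * S16    S9  S17 
 * S17   S13  S18 
   S18   S13  S18 
(> = start, * = accepting)

start=S0; accept=S9,S15,S16,S17; S0-0->S1; S0-1->S2; S1-0->S3; S1-1->S4; S2-0->S5; S2-1->S6; S3-0->S7; S3-1->S8; S4-0->S9; S4-1->S10; S5-0->S11; S5-1->S12; S6-0->S13; S6-1->S14; S7-0->S7; S7-1->S8; S8-0->S9; S8-1->S10; S9-0->S11; S9-1->S12; S10-0->S13; S10-1->S14; S11-0->S15; S11-1->S16; S12-0->S9; S12-1->S17; S13-0->S11; S13-1->S12; S14-0->S13; S14-1->S14; S15-0->S15; S15-1->S16; S16-0->S9; S16-1->S17; S17-0->S13; S17-1->S18; S18-0->S13; S18-1->S18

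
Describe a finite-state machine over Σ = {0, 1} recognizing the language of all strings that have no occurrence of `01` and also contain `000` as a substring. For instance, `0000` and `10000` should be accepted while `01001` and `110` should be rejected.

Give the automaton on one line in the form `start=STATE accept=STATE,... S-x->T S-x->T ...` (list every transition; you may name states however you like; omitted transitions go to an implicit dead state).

start=q0 accept=q4 q0-0->q1 q0-1->q0 q1-0->q2 q1-1->q3 q2-0->q4 q2-1->q3 q3-0->q5 q3-1->q3 q4-0->q4 q4-1->q6 q5-0->q7 q5-1->q3 q6-0->q6 q6-1->q6 q7-0->q6 q7-1->q3

Build one automaton per condition and run them in lockstep. One (3 states) tracks partial matches of the forbidden pattern `01`; the other (4 states) tracks whether and how much of `000` has been seen. Each combined state is a pair, one component from each; accept when both components accept.
        0   1  
>  q0   q1  q0 
   q1   q2  q3 
   q2   q4  q3 
   q3   q5  q3 
 * q4   q4  q6 
   q5   q7  q3 
   q6   q6  q6 
   q7   q6  q3 
(> = start, * = accepting)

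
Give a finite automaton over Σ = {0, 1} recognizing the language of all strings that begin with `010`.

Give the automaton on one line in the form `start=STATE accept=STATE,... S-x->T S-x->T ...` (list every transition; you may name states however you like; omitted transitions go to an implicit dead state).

Walk along `010` while the input agrees: from s0 take `0` to s1, and so on. Any deviation drops to the rejecting sink s4. Once s3 is reached the prefix is confirmed and every continuation is accepted.
        0   1  
>  s0   s1  s4 
   s1   s4  s2 
   s2   s3  s4 
 * s3   s3  s3 
   s4   s4  s4 
(> = start, * = accepting)

start=s0 accept=s3 s0-0->s1 s0-1->s4 s1-0->s4 s1-1->s2 s2-0->s3 s2-1->s4 s3-0->s3 s3-1->s3 s4-0->s4 s4-1->s4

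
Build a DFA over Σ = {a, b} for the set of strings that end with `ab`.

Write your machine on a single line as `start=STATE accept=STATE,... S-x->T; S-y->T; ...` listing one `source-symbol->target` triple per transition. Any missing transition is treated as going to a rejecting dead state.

start=S0; accept=S2; S0-a->S1; S0-b->S0; S1-a->S1; S1-b->S2; S2-a->S1; S2-b->S0

Let each state record the length of the longest suffix of the input read so far that is also a prefix of `ab`. S1 means the last symbol is `a`; S2 means the last 2 symbols are `ab`. Accept only at S2, where the string currently ends in `ab`.
        a   b  
>  S0   S1  S0 
   S1   S1  S2 
 * S2   S1  S0 
(> = start, * = accepting)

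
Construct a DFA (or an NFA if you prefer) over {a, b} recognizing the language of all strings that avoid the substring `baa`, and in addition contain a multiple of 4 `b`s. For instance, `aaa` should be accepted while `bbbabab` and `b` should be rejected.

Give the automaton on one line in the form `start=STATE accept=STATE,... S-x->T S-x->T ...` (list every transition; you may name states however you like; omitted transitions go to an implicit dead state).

Handle the two conditions separately and then intersect. The first has 4 states tracking partial matches of the forbidden pattern `baa`; the second has 4 states tracking the count of `b`s modulo 4. A product state is a pair (one from each), accepting exactly when both do. Minimizing collapses redundant product states.
        a   b  
>* s0   s0  s1 
   s1   s2  s3 
   s2   s4  s3 
   s3   s5  s6 
   s4   s4  s4 
   s5   s4  s6 
   s6   s7  s8 
   s7   s4  s8 
 * s8   s9  s1 
 * s9   s4  s1 
(> = start, * = accepting)

start=s0 accept=s0,s8,s9 s0-a->s0 s0-b->s1 s1-a->s2 s1-b->s3 s2-a->s4 s2-b->s3 s3-a->s5 s3-b->s6 s4-a->s4 s4-b->s4 s5-a->s4 s5-b->s6 s6-a->s7 s6-b->s8 s7-a->s4 s7-b->s8 s8-a->s9 s8-b->s1 s9-a->s4 s9-b->s1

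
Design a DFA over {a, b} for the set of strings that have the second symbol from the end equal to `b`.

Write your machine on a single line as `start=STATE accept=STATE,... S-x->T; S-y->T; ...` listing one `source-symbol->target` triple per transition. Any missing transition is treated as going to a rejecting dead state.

Because acceptance depends on a position counted from the end, the machine has to buffer the most recent 2 symbols. Make each state the string of the last up-to-2 symbols read; on input `x` shift the window left and append `x`. Accept when the buffered window has length 2 and begins with `b`.
A 7-state machine:
        a   b  
>  S0   S1  S2 
   S1   S3  S4 
   S2   S5  S6 
   S3   S3  S4 
   S4   S5  S6 
 * S5   S3  S4 
 * S6   S5  S6 
(> = start, * = accepting)

start=S0; accept=S5,S6; S0-a->S1; S0-b->S2; S1-a->S3; S1-b->S4; S2-a->S5; S2-b->S6; S3-a->S3; S3-b->S4; S4-a->S5; S4-b->S6; S5-a->S3; S5-b->S4; S6-a->S5; S6-b->S6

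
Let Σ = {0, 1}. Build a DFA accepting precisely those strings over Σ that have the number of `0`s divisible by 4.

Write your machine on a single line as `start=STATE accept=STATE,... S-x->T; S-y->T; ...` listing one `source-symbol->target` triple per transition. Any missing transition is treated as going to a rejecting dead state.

The only thing that matters is how many `0`s have appeared, reduced mod 4. Use one state per residue: S0 for 0, …, S3 for 3. Reading `0` moves to the next residue; anything else stays put. S0 is accepting.
A 4-state machine:
        0   1  
>* S0   S1  S0 
   S1   S2  S1 
   S2   S3  S2 
   S3   S0  S3 
(> = start, * = accepting)

start=S0; accept=S0; S0-0->S1; S0-1->S0; S1-0->S2; S1-1->S1; S2-0->S3; S2-1->S2; S3-0->S0; S3-1->S3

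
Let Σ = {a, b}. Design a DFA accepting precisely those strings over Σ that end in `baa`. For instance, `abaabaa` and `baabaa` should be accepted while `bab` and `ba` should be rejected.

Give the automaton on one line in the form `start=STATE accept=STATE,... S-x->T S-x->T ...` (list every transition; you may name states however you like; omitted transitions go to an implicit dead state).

Remember how much of `baa` the current input suffix matches. State S0 means no match yet; S1 means the last symbol is `b`; S2 means the last 2 symbols are `ba`; S3 means the last 3 symbols are `baa`. Only S3 accepts. On a mismatch, fall back to the longest proper suffix that is still a prefix of `baa`.
With 4 states:
        a   b  
>  S0   S0  S1 
   S1   S2  S1 
   S2   S3  S1 
 * S3   S0  S1 
(> = start, * = accepting)

start=S0 accept=S3 S0-a->S0 S0-b->S1 S1-a->S2 S1-b->S1 S2-a->S3 S2-b->S1 S3-a->S0 S3-b->S1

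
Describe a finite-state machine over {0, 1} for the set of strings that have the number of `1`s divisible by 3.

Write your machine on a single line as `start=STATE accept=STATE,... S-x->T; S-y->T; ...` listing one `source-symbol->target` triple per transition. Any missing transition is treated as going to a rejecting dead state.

Keep the running count of `1`s modulo 3: each `1` advances along the cycle S0 → S1 → S2 → S0 while other symbols loop. Accept at S0.
3 states suffice.
        0   1  
>* S0   S0  S1 
   S1   S1  S2 
   S2   S2  S0 
(> = start, * = accepting)

start=S0; accept=S0; S0-0->S0; S0-1->S1; S1-0->S1; S1-1->S2; S2-0->S2; S2-1->S0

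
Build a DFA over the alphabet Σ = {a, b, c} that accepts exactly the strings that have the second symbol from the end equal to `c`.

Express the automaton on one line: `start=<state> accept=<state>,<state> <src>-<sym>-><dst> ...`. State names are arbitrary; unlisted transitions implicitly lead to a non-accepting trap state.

start=S0 accept=S10,S11,S12 S0-a->S1 S0-b->S2 S0-c->S3 S1-a->S4 S1-b->S5 S1-c->S6 S2-a->S7 S2-b->S8 S2-c->S9 S3-a->S10 S3-b->S11 S3-c->S12 S4-a->S4 S4-b->S5 S4-c->S6 S5-a->S7 S5-b->S8 S5-c->S9 S6-a->S10 S6-b->S11 S6-c->S12 S7-a->S4 S7-b->S5 S7-c->S6 S8-a->S7 S8-b->S8 S8-c->S9 S9-a->S10 S9-b->S11 S9-c->S12 S10-a->S4 S10-b->S5 S10-c->S6 S11-a->S7 S11-b->S8 S11-c->S9 S12-a->S10 S12-b->S11 S12-c->S12

A DFA must remember the last 2 symbols (since which symbol is second-to-last isn't known until the input ends). Use one state per possible window of the last ≤2 symbols; accept from those whose window starts with `c`.
A 13-state machine:
          a    b    c  
>  S0     S1   S2   S3 
   S1     S4   S5   S6 
   S2     S7   S8   S9 
   S3    S10  S11  S12 
   S4     S4   S5   S6 
   S5     S7   S8   S9 
   S6    S10  S11  S12 
   S7     S4   S5   S6 
   S8     S7   S8   S9 
   S9    S10  S11  S12 
 * S10    S4   S5   S6 
 * S11    S7   S8   S9 
 * S12   S10  S11  S12 
(> = start, * = accepting)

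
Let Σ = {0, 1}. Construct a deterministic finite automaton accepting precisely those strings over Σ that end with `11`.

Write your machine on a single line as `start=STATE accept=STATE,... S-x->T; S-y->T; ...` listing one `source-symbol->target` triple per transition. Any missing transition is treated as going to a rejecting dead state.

start=q0; accept=q2; q0-0->q0; q0-1->q1; q1-0->q0; q1-1->q2; q2-0->q0; q2-1->q2

Remember how much of `11` the current input suffix matches. State q0 means no match yet; q1 means the last symbol is `1`; q2 means the last 2 symbols are `11`. Only q2 accepts. On a mismatch, fall back to the longest proper suffix that is still a prefix of `11`.
3 states suffice.
        0   1  
>  q0   q0  q1 
   q1   q0  q2 
 * q2   q0  q2 
(> = start, * = accepting)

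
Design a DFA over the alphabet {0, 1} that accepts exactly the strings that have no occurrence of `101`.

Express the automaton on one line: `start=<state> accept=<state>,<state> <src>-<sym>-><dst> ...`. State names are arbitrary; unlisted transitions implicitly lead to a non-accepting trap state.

start=s0 accept=s0,s1,s2 s0-0->s0 s0-1->s1 s1-0->s2 s1-1->s1 s2-0->s0 s2-1->s3 s3-0->s3 s3-1->s3

Track partial matches of the forbidden pattern `101`. State s3 is a dead state reached once `101` has occurred; every other state accepts. s0 means no part of `101` is currently matched.
With 4 states:
        0   1  
>* s0   s0  s1 
 * s1   s2  s1 
 * s2   s0  s3 
   s3   s3  s3 
(> = start, * = accepting)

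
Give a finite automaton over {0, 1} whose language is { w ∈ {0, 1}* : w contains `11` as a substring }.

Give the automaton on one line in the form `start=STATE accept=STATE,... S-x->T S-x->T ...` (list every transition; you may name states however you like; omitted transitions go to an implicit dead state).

start=A accept=C A-0->A A-1->B B-0->A B-1->C C-0->C C-1->C

States A..B record the length of the longest prefix of `11` that matches the current input suffix. Reaching C means `11` has been seen, and we stay there forever. Accept from C.
3 states suffice.
       0  1 
>  A   A  B 
   B   A  C 
 * C   C  C 
(> = start, * = accepting)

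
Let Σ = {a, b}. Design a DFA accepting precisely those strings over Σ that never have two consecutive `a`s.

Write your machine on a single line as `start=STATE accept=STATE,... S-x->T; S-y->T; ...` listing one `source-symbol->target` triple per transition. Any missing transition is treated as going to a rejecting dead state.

start=S0; accept=S0,S1; S0-a->S1; S0-b->S0; S1-a->S2; S1-b->S0; S2-a->S2; S2-b->S2

Track partial matches of the forbidden pattern `aa`. State S2 is a dead state reached once `aa` has occurred; every other state accepts. S0 means no part of `aa` is currently matched.
A 3-state machine:
        a   b  
>* S0   S1  S0 
 * S1   S2  S0 
   S2   S2  S2 
(> = start, * = accepting)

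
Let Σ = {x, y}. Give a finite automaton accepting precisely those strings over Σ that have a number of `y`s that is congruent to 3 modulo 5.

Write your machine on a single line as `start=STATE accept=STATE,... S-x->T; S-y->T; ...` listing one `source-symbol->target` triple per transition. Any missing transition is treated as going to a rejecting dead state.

Keep the running count of `y`s modulo 5: each `y` advances along the cycle A → B → C → D → E → A while other symbols loop. Accept at D.
5 states suffice.
       x  y 
>  A   A  B 
   B   B  C 
   C   C  D 
 * D   D  E 
   E   E  A 
(> = start, * = accepting)

start=A; accept=D; A-x->A; A-y->B; B-x->B; B-y->C; C-x->C; C-y->D; D-x->D; D-y->E; E-x->E; E-y->A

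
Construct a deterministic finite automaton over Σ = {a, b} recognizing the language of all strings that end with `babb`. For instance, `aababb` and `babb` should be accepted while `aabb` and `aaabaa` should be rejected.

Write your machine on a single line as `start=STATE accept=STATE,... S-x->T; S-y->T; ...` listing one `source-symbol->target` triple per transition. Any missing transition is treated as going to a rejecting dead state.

Let each state record the length of the longest suffix of the input read so far that is also a prefix of `babb`. q1 means the last symbol is `b`; q2 means the last 2 symbols are `ba`; q3 means the last 3 symbols are `bab`; q4 means the last 4 symbols are `babb`. Accept only at q4, where the string currently ends in `babb`.
A 5-state machine:
        a   b  
>  q0   q0  q1 
   q1   q2  q1 
   q2   q0  q3 
   q3   q2  q4 
 * q4   q2  q1 
(> = start, * = accepting)

start=q0; accept=q4; q0-a->q0; q0-b->q1; q1-a->q2; q1-b->q1; q2-a->q0; q2-b->q3; q3-a->q2; q3-b->q4; q4-a->q2; q4-b->q1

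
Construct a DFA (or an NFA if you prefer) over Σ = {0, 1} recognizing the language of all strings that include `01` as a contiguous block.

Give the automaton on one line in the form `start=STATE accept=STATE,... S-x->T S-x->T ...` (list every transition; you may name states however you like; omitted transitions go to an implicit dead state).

Track how much of `01` has been matched so far: state q0 is no progress, q2 is the absorbing accept state reached once `01` has occurred. Intermediate states record partial matches; on a mismatch, fall back to the longest reusable overlap.
        0   1  
>  q0   q1  q0 
   q1   q1  q2 
 * q2   q2  q2 
(> = start, * = accepting)

start=q0 accept=q2 q0-0->q1 q0-1->q0 q1-0->q1 q1-1->q2 q2-0->q2 q2-1->q2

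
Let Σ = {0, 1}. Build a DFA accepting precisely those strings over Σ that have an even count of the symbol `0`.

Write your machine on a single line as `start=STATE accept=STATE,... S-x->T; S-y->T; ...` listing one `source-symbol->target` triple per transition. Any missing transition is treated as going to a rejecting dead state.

start=S0; accept=S0; S0-0->S1; S0-1->S0; S1-0->S0; S1-1->S1

The only thing that matters is how many `0`s have appeared, reduced mod 2. Use one state per residue: S0 for 0, …, S1 for 1. Reading `0` moves to the next residue; anything else stays put. S0 is accepting.
A 2-state machine:
        0   1  
>* S0   S1  S0 
   S1   S0  S1 
(> = start, * = accepting)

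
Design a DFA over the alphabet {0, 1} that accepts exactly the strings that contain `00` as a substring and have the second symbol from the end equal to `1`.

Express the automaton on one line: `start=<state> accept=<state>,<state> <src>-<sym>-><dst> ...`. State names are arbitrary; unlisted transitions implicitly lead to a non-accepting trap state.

start=A accept=E,F A-0->B A-1->A B-0->C B-1->A C-0->C C-1->D D-0->E D-1->F E-0->C E-1->D F-0->E F-1->F

Build one automaton per condition and run them in lockstep. One (3 states) tracks whether and how much of `00` has been seen; the other (7 states) tracks the last 2 symbols read. Each combined state is a pair, one component from each; accept when both components accept. Equivalent product states are then merged.
       0  1 
>  A   B  A 
   B   C  A 
   C   C  D 
   D   E  F 
 * E   C  D 
 * F   E  F 
(> = start, * = accepting)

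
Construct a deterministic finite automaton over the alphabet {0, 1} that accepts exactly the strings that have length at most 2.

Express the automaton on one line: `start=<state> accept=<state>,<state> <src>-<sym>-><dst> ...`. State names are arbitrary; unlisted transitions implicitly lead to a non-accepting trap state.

We only need to distinguish lengths 0, 1, …, 2, and '>2'. Chain A → B → C → D on every symbol, with D looping. Accepting states: {A, B, C}.
       0  1 
>* A   B  B 
 * B   C  C 
 * C   D  D 
   D   D  D 
(> = start, * = accepting)

start=A accept=A,B,C A-0->B A-1->B B-0->C B-1->C C-0->D C-1->D D-0->D D-1->D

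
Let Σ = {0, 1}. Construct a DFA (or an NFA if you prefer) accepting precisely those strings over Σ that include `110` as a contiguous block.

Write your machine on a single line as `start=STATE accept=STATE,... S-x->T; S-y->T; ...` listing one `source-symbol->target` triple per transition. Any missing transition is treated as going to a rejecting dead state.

Track how much of `110` has been matched so far: state s0 is no progress, s3 is the absorbing accept state reached once `110` has occurred. Intermediate states record partial matches; on a mismatch, fall back to the longest reusable overlap.
A 4-state machine:
        0   1  
>  s0   s0  s1 
   s1   s0  s2 
   s2   s3  s2 
 * s3   s3  s3 
(> = start, * = accepting)

start=s0; accept=s3; s0-0->s0; s0-1->s1; s1-0->s0; s1-1->s2; s2-0->s3; s2-1->s2; s3-0->s3; s3-1->s3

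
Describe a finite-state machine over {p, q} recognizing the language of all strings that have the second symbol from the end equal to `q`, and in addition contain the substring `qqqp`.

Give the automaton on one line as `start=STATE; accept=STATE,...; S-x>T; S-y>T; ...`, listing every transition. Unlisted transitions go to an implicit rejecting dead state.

start=S0; accept=S4,S7; S0-p>S0; S0-q>S1; S1-p>S0; S1-q>S2; S2-p>S0; S2-q>S3; S3-p>S4; S3-q>S3; S4-p>S5; S4-q>S6; S5-p>S5; S5-q>S6; S6-p>S4; S6-q>S7; S7-p>S4; S7-q>S7

Run two small machines in parallel and take their product. The first has 7 states tracking the last 2 symbols read; the second has 5 states tracking whether and how much of `qqqp` has been seen. A product state is a pair (one from each), accepting exactly when both do. Equivalent product states are then merged.
With 8 states:
        p   q  
>  S0   S0  S1 
   S1   S0  S2 
   S2   S0  S3 
   S3   S4  S3 
 * S4   S5  S6 
   S5   S5  S6 
   S6   S4  S7 
 * S7   S4  S7 
(> = start, * = accepting)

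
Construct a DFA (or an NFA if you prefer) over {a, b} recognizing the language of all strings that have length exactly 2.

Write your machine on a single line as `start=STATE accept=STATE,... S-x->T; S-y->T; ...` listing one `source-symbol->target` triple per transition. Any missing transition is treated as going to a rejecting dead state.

start=q0; accept=q2; q0-a->q1; q0-b->q1; q1-a->q2; q1-b->q2; q2-a->q3; q2-b->q3; q3-a->q3; q3-b->q3

Count input length up to 3: every symbol moves from q0 toward q3, which means 'more than 2' and absorbs. Accept from {q2}.
A 4-state machine:
        a   b  
>  q0   q1  q1 
   q1   q2  q2 
 * q2   q3  q3 
   q3   q3  q3 
(> = start, * = accepting)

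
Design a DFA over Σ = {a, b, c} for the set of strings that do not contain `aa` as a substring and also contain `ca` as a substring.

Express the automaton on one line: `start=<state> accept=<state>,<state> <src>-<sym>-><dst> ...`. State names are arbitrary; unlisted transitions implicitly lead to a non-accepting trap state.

start=s0 accept=s4,s7 s0-a->s1 s0-b->s0 s0-c->s2 s1-a->s3 s1-b->s0 s1-c->s2 s2-a->s4 s2-b->s0 s2-c->s2 s3-a->s3 s3-b->s3 s3-c->s5 s4-a->s6 s4-b->s7 s4-c->s7 s5-a->s6 s5-b->s3 s5-c->s5 s6-a->s6 s6-b->s6 s6-c->s6 s7-a->s4 s7-b->s7 s7-c->s7

Handle the two conditions separately and then intersect. One (3 states) tracks partial matches of the forbidden pattern `aa`; the other (3 states) tracks whether and how much of `ca` has been seen. Each combined state is a pair, one component from each; accept when both components accept.
        a   b   c  
>  s0   s1  s0  s2 
   s1   s3  s0  s2 
   s2   s4  s0  s2 
   s3   s3  s3  s5 
 * s4   s6  s7  s7 
   s5   s6  s3  s5 
   s6   s6  s6  s6 
 * s7   s4  s7  s7 
(> = start, * = accepting)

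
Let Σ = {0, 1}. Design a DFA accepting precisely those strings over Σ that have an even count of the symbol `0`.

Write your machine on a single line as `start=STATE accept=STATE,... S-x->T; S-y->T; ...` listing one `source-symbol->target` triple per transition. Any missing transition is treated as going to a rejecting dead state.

The only thing that matters is how many `0`s have appeared, reduced mod 2. Use one state per residue: q0 for 0, …, q1 for 1. Reading `0` moves to the next residue; anything else stays put. q0 is accepting.
A 2-state machine:
        0   1  
>* q0   q1  q0 
   q1   q0  q1 
(> = start, * = accepting)

start=q0; accept=q0; q0-0->q1; q0-1->q0; q1-0->q0; q1-1->q1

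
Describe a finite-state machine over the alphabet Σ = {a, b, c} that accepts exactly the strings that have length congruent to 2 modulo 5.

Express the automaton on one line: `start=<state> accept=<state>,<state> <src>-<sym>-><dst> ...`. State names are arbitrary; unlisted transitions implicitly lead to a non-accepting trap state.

Count input length modulo 5: every symbol advances one step around the cycle q0 → q1 → q2 → q3 → q4 → q0. Accept at q2.
With 5 states:
        a   b   c  
>  q0   q1  q1  q1 
   q1   q2  q2  q2 
 * q2   q3  q3  q3 
   q3   q4  q4  q4 
   q4   q0  q0  q0 
(> = start, * = accepting)

start=q0 accept=q2 q0-a->q1 q0-b->q1 q0-c->q1 q1-a->q2 q1-b->q2 q1-c->q2 q2-a->q3 q2-b->q3 q2-c->q3 q3-a->q4 q3-b->q4 q3-c->q4 q4-a->q0 q4-b->q0 q4-c->q0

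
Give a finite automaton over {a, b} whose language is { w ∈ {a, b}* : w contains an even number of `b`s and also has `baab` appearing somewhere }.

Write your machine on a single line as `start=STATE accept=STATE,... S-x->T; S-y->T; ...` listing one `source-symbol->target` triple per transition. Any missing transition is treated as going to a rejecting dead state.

start=s0; accept=s7; s0-a->s0; s0-b->s1; s1-a->s2; s1-b->s3; s2-a->s4; s2-b->s3; s3-a->s5; s3-b->s1; s4-a->s6; s4-b->s7; s5-a->s8; s5-b->s1; s6-a->s6; s6-b->s3; s7-a->s7; s7-b->s9; s8-a->s0; s8-b->s9; s9-a->s9; s9-b->s7

Build one automaton per condition and run them in lockstep. One (2 states) tracks the count of `b`s modulo 2; the other (5 states) tracks whether and how much of `baab` has been seen. Each combined state is a pair, one component from each; accept when both components accept.
A 10-state machine:
        a   b  
>  s0   s0  s1 
   s1   s2  s3 
   s2   s4  s3 
   s3   s5  s1 
   s4   s6  s7 
   s5   s8  s1 
   s6   s6  s3 
 * s7   s7  s9 
   s8   s0  s9 
   s9   s9  s7 
(> = start, * = accepting)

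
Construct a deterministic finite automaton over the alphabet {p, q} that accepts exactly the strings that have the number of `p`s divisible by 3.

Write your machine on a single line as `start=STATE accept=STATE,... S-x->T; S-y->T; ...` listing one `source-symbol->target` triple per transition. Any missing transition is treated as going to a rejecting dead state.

Keep the running count of `p`s modulo 3: each `p` advances along the cycle A → B → C → A while other symbols loop. Accept at A.
With 3 states:
       p  q 
>* A   B  A 
   B   C  B 
   C   A  C 
(> = start, * = accepting)

start=A; accept=A; A-p->B; A-q->A; B-p->C; B-q->B; C-p->A; C-q->C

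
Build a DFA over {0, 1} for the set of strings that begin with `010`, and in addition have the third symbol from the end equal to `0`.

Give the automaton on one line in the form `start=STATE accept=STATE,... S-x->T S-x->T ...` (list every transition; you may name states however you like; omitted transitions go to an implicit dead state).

Run two small machines in parallel and take their product. One (5 states) tracks whether the input so far still matches the prefix `010`; the other (15 states) tracks the last 3 symbols read. Each combined state is a pair, one component from each; accept when both components accept. After merging equivalent states the machine shrinks.
          0    1  
>  s0     s1   s2 
   s1     s2   s3 
   s2     s2   s2 
   s3     s4   s2 
 * s4     s5   s6 
   s5     s7   s8 
   s6     s4   s9 
 * s7     s7   s8 
 * s8     s4   s9 
 * s9    s10  s11 
   s10    s5   s6 
   s11   s10  s11 
(> = start, * = accepting)

start=s0 accept=s4,s7,s8,s9 s0-0->s1 s0-1->s2 s1-0->s2 s1-1->s3 s2-0->s2 s2-1->s2 s3-0->s4 s3-1->s2 s4-0->s5 s4-1->s6 s5-0->s7 s5-1->s8 s6-0->s4 s6-1->s9 s7-0->s7 s7-1->s8 s8-0->s4 s8-1->s9 s9-0->s10 s9-1->s11 s10-0->s5 s10-1->s6 s11-0->s10 s11-1->s11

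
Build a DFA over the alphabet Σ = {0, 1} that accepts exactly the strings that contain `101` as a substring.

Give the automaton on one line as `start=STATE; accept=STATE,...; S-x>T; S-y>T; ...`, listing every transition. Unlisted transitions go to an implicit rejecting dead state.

start=A; accept=D; A-0>A; A-1>B; B-0>C; B-1>B; C-0>A; C-1>D; D-0>D; D-1>D

Track how much of `101` has been matched so far: state A is no progress, D is the absorbing accept state reached once `101` has occurred. Intermediate states record partial matches; on a mismatch, fall back to the longest reusable overlap.
With 4 states:
       0  1 
>  A   A  B 
   B   C  B 
   C   A  D 
 * D   D  D 
(> = start, * = accepting)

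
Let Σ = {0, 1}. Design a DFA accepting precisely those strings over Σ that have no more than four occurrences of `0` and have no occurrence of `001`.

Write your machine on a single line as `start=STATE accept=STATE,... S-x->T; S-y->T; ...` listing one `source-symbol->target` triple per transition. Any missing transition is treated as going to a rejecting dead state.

start=A; accept=A,B,C,D,E,G,H,I,J,K,L; A-0->B; A-1->A; B-0->C; B-1->D; C-0->E; C-1->F; D-0->G; D-1->D; E-0->H; E-1->F; F-0->F; F-1->F; G-0->E; G-1->I; H-0->F; H-1->F; I-0->J; I-1->I; J-0->H; J-1->K; K-0->L; K-1->K; L-0->F; L-1->L

Handle the two conditions separately and then intersect. The first has 6 states tracking the count of `0`s, saturating at 5; the second has 4 states tracking partial matches of the forbidden pattern `001`. A product state is a pair (one from each), accepting exactly when both do. Equivalent product states are then merged.
12 states suffice.
       0  1 
>* A   B  A 
 * B   C  D 
 * C   E  F 
 * D   G  D 
 * E   H  F 
   F   F  F 
 * G   E  I 
 * H   F  F 
 * I   J  I 
 * J   H  K 
 * K   L  K 
 * L   F  L 
(> = start, * = accepting)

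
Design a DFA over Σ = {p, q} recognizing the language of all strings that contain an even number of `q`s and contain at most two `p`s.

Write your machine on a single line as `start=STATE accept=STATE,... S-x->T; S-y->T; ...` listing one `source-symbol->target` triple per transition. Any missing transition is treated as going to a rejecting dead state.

Build one automaton per condition and run them in lockstep. One (2 states) tracks the count of `q`s modulo 2; the other (4 states) tracks the count of `p`s, saturating at 3. Each combined state is a pair, one component from each; accept when both components accept.
8 states suffice.
        p   q  
>* s0   s1  s2 
 * s1   s3  s4 
   s2   s4  s0 
 * s3   s5  s6 
   s4   s6  s1 
   s5   s5  s7 
   s6   s7  s3 
   s7   s7  s5 
(> = start, * = accepting)

start=s0; accept=s0,s1,s3; s0-p->s1; s0-q->s2; s1-p->s3; s1-q->s4; s2-p->s4; s2-q->s0; s3-p->s5; s3-q->s6; s4-p->s6; s4-q->s1; s5-p->s5; s5-q->s7; s6-p->s7; s6-q->s3; s7-p->s7; s7-q->s5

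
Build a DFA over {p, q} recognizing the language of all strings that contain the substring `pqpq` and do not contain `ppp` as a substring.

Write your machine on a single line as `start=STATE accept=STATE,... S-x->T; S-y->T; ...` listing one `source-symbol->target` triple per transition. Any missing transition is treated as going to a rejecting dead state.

Run two small machines in parallel and take their product. The first has 5 states tracking whether and how much of `pqpq` has been seen; the second has 4 states tracking partial matches of the forbidden pattern `ppp`. A product state is a pair (one from each), accepting exactly when both do. Equivalent product states are then merged.
        p   q  
>  S0   S1  S0 
   S1   S2  S3 
   S2   S4  S3 
   S3   S5  S0 
   S4   S4  S4 
   S5   S2  S6 
 * S6   S7  S6 
 * S7   S8  S6 
 * S8   S4  S6 
(> = start, * = accepting)

start=S0; accept=S6,S7,S8; S0-p->S1; S0-q->S0; S1-p->S2; S1-q->S3; S2-p->S4; S2-q->S3; S3-p->S5; S3-q->S0; S4-p->S4; S4-q->S4; S5-p->S2; S5-q->S6; S6-p->S7; S6-q->S6; S7-p->S8; S7-q->S6; S8-p->S4; S8-q->S6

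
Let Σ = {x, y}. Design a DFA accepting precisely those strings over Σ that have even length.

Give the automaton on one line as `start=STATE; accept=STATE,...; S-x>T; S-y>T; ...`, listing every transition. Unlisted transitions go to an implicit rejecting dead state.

Only the length mod 2 matters, so use a 2-cycle: from any state, every input symbol moves to the next state, wrapping B back to A. Mark A accepting.
       x  y 
>* A   B  B 
   B   A  A 
(> = start, * = accepting)

start=A; accept=A; A-x>B; A-y>B; B-x>A; B-y>A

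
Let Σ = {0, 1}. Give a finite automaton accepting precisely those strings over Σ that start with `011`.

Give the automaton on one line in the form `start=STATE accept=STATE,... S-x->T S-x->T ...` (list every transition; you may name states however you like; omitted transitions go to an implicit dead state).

start=S0 accept=S3 S0-0->S1 S0-1->S4 S1-0->S4 S1-1->S2 S2-0->S4 S2-1->S3 S3-0->S3 S3-1->S3 S4-0->S4 S4-1->S4

Walk along `011` while the input agrees: from S0 take `0` to S1, and so on. Any deviation drops to the rejecting sink S4. Once S3 is reached the prefix is confirmed and every continuation is accepted.
5 states suffice.
        0   1  
>  S0   S1  S4 
   S1   S4  S2 
   S2   S4  S3 
 * S3   S3  S3 
   S4   S4  S4 
(> = start, * = accepting)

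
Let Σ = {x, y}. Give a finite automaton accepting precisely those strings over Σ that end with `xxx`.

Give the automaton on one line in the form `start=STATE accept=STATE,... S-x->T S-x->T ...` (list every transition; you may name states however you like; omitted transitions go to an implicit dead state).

start=s0 accept=s3 s0-x->s1 s0-y->s0 s1-x->s2 s1-y->s0 s2-x->s3 s2-y->s0 s3-x->s3 s3-y->s0

Let each state record the length of the longest suffix of the input read so far that is also a prefix of `xxx`. s1 means the last symbol is `x`; s2 means the last 2 symbols are `xx`; s3 means the last 3 symbols are `xxx`. Accept only at s3, where the string currently ends in `xxx`.
        x   y  
>  s0   s1  s0 
   s1   s2  s0 
   s2   s3  s0 
 * s3   s3  s0 
(> = start, * = accepting)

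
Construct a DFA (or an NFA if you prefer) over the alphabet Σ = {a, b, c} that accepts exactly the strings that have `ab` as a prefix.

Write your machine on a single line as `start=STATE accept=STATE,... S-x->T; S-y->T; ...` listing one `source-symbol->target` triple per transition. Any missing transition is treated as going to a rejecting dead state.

Walk along `ab` while the input agrees: from s0 take `a` to s1, and so on. Any deviation drops to the rejecting sink s3. Once s2 is reached the prefix is confirmed and every continuation is accepted.
4 states suffice.
        a   b   c  
>  s0   s1  s3  s3 
   s1   s3  s2  s3 
 * s2   s2  s2  s2 
   s3   s3  s3  s3 
(> = start, * = accepting)

start=s0; accept=s2; s0-a->s1; s0-b->s3; s0-c->s3; s1-a->s3; s1-b->s2; s1-c->s3; s2-a->s2; s2-b->s2; s2-c->s2; s3-a->s3; s3-b->s3; s3-c->s3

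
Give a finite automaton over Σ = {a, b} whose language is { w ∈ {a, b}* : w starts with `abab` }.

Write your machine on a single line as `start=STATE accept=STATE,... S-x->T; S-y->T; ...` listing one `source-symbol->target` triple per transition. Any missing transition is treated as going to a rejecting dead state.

start=q0; accept=q4; q0-a->q1; q0-b->q5; q1-a->q5; q1-b->q2; q2-a->q3; q2-b->q5; q3-a->q5; q3-b->q4; q4-a->q4; q4-b->q4; q5-a->q5; q5-b->q5

Walk along `abab` while the input agrees: from q0 take `a` to q1, and so on. Any deviation drops to the rejecting sink q5. Once q4 is reached the prefix is confirmed and every continuation is accepted.
6 states suffice.
        a   b  
>  q0   q1  q5 
   q1   q5  q2 
   q2   q3  q5 
   q3   q5  q4 
 * q4   q4  q4 
   q5   q5  q5 
(> = start, * = accepting)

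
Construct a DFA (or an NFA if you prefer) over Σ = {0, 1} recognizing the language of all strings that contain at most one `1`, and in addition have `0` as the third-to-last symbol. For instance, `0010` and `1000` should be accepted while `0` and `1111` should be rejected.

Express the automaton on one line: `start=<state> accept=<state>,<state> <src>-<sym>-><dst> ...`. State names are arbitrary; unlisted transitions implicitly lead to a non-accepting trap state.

start=q0 accept=q7,q8,q9,q15 q0-0->q1 q0-1->q2 q1-0->q3 q1-1->q4 q2-0->q5 q2-1->q6 q3-0->q7 q3-1->q8 q4-0->q9 q4-1->q10 q5-0->q11 q5-1->q12 q6-0->q13 q6-1->q14 q7-0->q7 q7-1->q8 q8-0->q9 q8-1->q10 q9-0->q11 q9-1->q12 q10-0->q13 q10-1->q14 q11-0->q15 q11-1->q16 q12-0->q17 q12-1->q10 q13-0->q18 q13-1->q12 q14-0->q13 q14-1->q14 q15-0->q15 q15-1->q16 q16-0->q17 q16-1->q10 q17-0->q18 q17-1->q12 q18-0->q19 q18-1->q16 q19-0->q19 q19-1->q16

Handle the two conditions separately and then intersect. One (3 states) tracks the count of `1`s, saturating at 2; the other (15 states) tracks the last 3 symbols read. Each combined state is a pair, one component from each; accept when both components accept.
20 states suffice.
          0    1  
>  q0     q1   q2 
   q1     q3   q4 
   q2     q5   q6 
   q3     q7   q8 
   q4     q9  q10 
   q5    q11  q12 
   q6    q13  q14 
 * q7     q7   q8 
 * q8     q9  q10 
 * q9    q11  q12 
   q10   q13  q14 
   q11   q15  q16 
   q12   q17  q10 
   q13   q18  q12 
   q14   q13  q14 
 * q15   q15  q16 
   q16   q17  q10 
   q17   q18  q12 
   q18   q19  q16 
   q19   q19  q16 
(> = start, * = accepting)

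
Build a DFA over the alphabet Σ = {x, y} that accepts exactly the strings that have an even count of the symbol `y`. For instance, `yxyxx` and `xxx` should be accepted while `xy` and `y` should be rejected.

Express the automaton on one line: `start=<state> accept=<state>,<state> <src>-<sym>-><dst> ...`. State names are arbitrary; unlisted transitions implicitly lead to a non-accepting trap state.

Keep the running count of `y`s modulo 2: each `y` advances along the cycle q0 → q1 → q0 while other symbols loop. Accept at q0.
With 2 states:
        x   y  
>* q0   q0  q1 
   q1   q1  q0 
(> = start, * = accepting)

start=q0 accept=q0 q0-x->q0 q0-y->q1 q1-x->q1 q1-y->q0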